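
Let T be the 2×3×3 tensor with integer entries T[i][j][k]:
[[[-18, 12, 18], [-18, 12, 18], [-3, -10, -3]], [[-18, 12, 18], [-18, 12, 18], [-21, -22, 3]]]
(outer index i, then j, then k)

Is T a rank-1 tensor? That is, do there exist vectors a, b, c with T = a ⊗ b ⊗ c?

The mode-1 unfolding of T (rows indexed by i, columns by (j,k) = (0,0), (0,1), (0,2), (1,0), (1,1), (1,2), (2,0), (2,1), (2,2)) is [[-18, 12, 18, -18, 12, 18, -3, -10, -3], [-18, 12, 18, -18, 12, 18, -21, -22, 3]].
There the 2×2 minor on rows i ∈ {0, 1}, columns (j,k) ∈ {(0,0), (2,0)} is det [[-18, -3], [-18, -21]] = 324 ≠ 0, so this unfolding has rank ≥ 2; CP rank is at least every unfolding rank, so rank(T) ≥ 2.
In particular rank(T) ≥ 2 > 1, so T is not rank-1.

No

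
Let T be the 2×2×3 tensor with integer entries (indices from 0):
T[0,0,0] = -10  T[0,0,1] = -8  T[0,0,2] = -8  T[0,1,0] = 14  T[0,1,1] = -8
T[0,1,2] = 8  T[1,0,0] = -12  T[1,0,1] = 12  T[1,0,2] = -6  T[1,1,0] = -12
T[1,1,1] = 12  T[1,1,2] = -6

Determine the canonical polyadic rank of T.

2

Lower bound: the mode-2 unfolding of T (rows indexed by j, columns by (i,k) = (0,0), (0,1), (0,2), (1,0), (1,1), (1,2)) is [[-10, -8, -8, -12, 12, -6], [14, -8, 8, -12, 12, -6]].
There the 2×2 minor on rows j ∈ {0, 1}, columns (i,k) ∈ {(0,0), (0,1)} is det [[-10, -8], [14, -8]] = 192 ≠ 0, so this unfolding has rank ≥ 2; CP rank is at least every unfolding rank, so rank(T) ≥ 2. (This is only a lower bound: in general the CP rank may exceed every unfolding rank, so we still need to exhibit 2 rank-1 terms summing to T.)
Upper bound — finding two terms. Write S_k = T[:,:,k] for the frontal slices: S₀ = [[-10, 14], [-12, -12]], S₁ = [[-8, -8], [12, 12]], S₂ = [[-8, 8], [-6, -6]].
If T = a₁ ⊗ b₁ ⊗ c₁ + a₂ ⊗ b₂ ⊗ c₂ then each S_k = c₁[k]·a₁b₁ᵀ + c₂[k]·a₂b₂ᵀ. S₀ and S₁ are linearly independent, so a₁b₁ᵀ and a₂b₂ᵀ must span the same plane of matrices: they are the rank-1 matrices of the form x·S₀ + y·S₁.
det(x·S₀ + y·S₁) is 288·x² − 288·xy = 288·(x − y)(x), vanishing at (x:y) = (1:1) and (0:1).
M₁ = S₀ + S₁ = [[-18, 6], [0, 0]] = (-6)·[1, 0][3, -1]ᵀ and M₂ = S₁ = [[-8, -8], [12, 12]] = (-4)·[2, -3][1, 1]ᵀ, so take a₁ = [1, 0], b₁ = [3, -1], a₂ = [2, -3], b₂ = [1, 1].
Each slice is an integer combination of E₁ = a₁b₁ᵀ and E₂ = a₂b₂ᵀ: S₀ = −6·E₁ + 4·E₂, S₁ = −4·E₂, S₂ = −4·E₁ + 2·E₂; reading off coefficients, c₁ = [-6, 0, -4] and c₂ = [4, -4, 2].
Hence T = [1, 0] ⊗ [3, -1] ⊗ [-6, 0, -4] + [2, -3] ⊗ [1, 1] ⊗ [4, -4, 2], so rank(T) ≤ 2.
These bounds meet, so rank(T) = 2.
Check entry T[0,1,1] = -8: (1)·(-1)·(0) + (2)·(1)·(-4) = -8.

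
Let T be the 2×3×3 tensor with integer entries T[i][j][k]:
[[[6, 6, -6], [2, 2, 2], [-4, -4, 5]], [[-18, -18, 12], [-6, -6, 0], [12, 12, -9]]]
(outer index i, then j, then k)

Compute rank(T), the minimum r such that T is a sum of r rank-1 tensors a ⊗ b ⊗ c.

Lower bound: in the mode-2 unfolding of T (rows indexed by j, columns by (i,k)) the 2×2 minor on rows j ∈ {0, 1}, columns (i,k) ∈ {(0,0), (0,2)} is det [[6, -6], [2, 2]] = 24 ≠ 0, so that unfolding has rank ≥ 2 and hence rank(T) ≥ 2 (CP rank is at least every unfolding rank, though it can be larger).
Upper bound: with S_k = T[:,:,k], the two rank-1 terms a₁b₁ᵀ, a₂b₂ᵀ are the rank-1 members of the pencil x·S₀ + y·S₂.
The 2×2 minor of x·S₀ + y·S₂ on rows {0,1}, columns {0,1} is 48·xy − 24·y² = 24·(2·x − y)(y), vanishing at (x:y) = (1:2) and (1:0).
M₁ = S₀ + 2·S₂ = [[-6, 6, 6], [6, -6, -6]] = (-6)·[1, -1][1, -1, -1]ᵀ and M₂ = S₀ = [[6, 2, -4], [-18, -6, 12]] = 2·[1, -3][3, 1, -2]ᵀ, so take a₁ = [1, -1], b₁ = [1, -1, -1], a₂ = [1, -3], b₂ = [3, 1, -2].
Each slice is an integer combination of E₁ = a₁b₁ᵀ and E₂ = a₂b₂ᵀ: S₀ = 2·E₂, S₁ = 2·E₂, S₂ = −3·E₁ − E₂; reading off coefficients, c₁ = [0, 0, -3] and c₂ = [2, 2, -1].
Hence T = [1, -1] ⊗ [1, -1, -1] ⊗ [0, 0, -3] + [1, -3] ⊗ [3, 1, -2] ⊗ [2, 2, -1], so rank(T) ≤ 2.
These bounds meet, so rank(T) = 2.

2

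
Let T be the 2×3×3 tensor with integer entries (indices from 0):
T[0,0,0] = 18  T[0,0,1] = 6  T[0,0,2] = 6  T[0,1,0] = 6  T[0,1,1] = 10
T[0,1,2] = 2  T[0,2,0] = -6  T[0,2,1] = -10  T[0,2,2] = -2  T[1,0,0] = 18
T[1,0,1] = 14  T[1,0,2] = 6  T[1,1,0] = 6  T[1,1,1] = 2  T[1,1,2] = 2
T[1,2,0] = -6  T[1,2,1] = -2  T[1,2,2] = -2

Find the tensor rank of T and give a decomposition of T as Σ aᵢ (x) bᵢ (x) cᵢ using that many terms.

Lower bound: the mode-2 unfolding of T (rows indexed by j, columns by (i,k) = (0,0), (0,1), (0,2), (1,0), (1,1), (1,2)) is [[18, 6, 6, 18, 14, 6], [6, 10, 2, 6, 2, 2], [-6, -10, -2, -6, -2, -2]].
There the 2×2 minor on rows j ∈ {0, 1}, columns (i,k) ∈ {(0,0), (0,1)} is det [[18, 6], [6, 10]] = 144 ≠ 0, so this unfolding has rank ≥ 2; CP rank is at least every unfolding rank, so rank(T) ≥ 2. (Unfolding ranks only ever bound the CP rank from below — rank(T) can be strictly larger than all of them — so the matching upper bound has to come from an explicit 2-term decomposition.)
Upper bound — finding two terms. Write S_k = T[:,:,k] for the frontal slices: S₀ = [[18, 6, -6], [18, 6, -6]], S₁ = [[6, 10, -10], [14, 2, -2]], S₂ = [[6, 2, -2], [6, 2, -2]].
If T = a₁ (x) b₁ (x) c₁ + a₂ (x) b₂ (x) c₂ then each S_k = c₁[k]·a₁b₁ᵀ + c₂[k]·a₂b₂ᵀ. S₀ and S₁ are linearly independent, so a₁b₁ᵀ and a₂b₂ᵀ must span the same plane of matrices: they are the rank-1 matrices of the form x·S₀ + y·S₁.
The 2×2 minor of x·S₀ + y·S₁ on rows {0,1}, columns {0,1} is −192·xy − 128·y² = (-64)·(3·x + 2·y)(y), vanishing at (x:y) = (2:-3) and (1:0).
M₁ = 2·S₀ − 3·S₁ = [[18, -18, 18], [-6, 6, -6]] = 6·[3, -1][1, -1, 1]ᵀ and M₂ = S₀ = [[18, 6, -6], [18, 6, -6]] = 6·[1, 1][3, 1, -1]ᵀ, so take a₁ = [3, -1], b₁ = [1, -1, 1], a₂ = [1, 1], b₂ = [3, 1, -1].
Each slice is an integer combination of E₁ = a₁b₁ᵀ and E₂ = a₂b₂ᵀ: S₀ = 6·E₂, S₁ = −2·E₁ + 4·E₂, S₂ = 2·E₂; reading off coefficients, c₁ = [0, -2, 0] and c₂ = [6, 4, 2].
Hence T = [3, -1] (x) [1, -1, 1] (x) [0, -2, 0] + [1, 1] (x) [3, 1, -1] (x) [6, 4, 2], so rank(T) ≤ 2.
These bounds meet, so rank(T) = 2.

rank(T) = 2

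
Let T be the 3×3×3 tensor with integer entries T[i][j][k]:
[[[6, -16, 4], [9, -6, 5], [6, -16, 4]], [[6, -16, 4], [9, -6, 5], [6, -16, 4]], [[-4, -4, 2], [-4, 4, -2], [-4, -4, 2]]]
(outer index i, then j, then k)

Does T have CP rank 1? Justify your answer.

No

The mode-3 unfolding of T (rows indexed by k, columns by (i,j) = (0,0), (0,1), (0,2), (1,0), (1,1), (1,2), (2,0), (2,1), (2,2)) is [[6, 9, 6, 6, 9, 6, -4, -4, -4], [-16, -6, -16, -16, -6, -16, -4, 4, -4], [4, 5, 4, 4, 5, 4, 2, -2, 2]].
There the 3×3 minor on rows k ∈ {0, 1, 2}, columns (i,j) ∈ {(0,0), (0,1), (2,0)} is det [[6, 9, -4], [-16, -6, -4], [4, 5, 2]] = 416 ≠ 0, so this unfolding has rank ≥ 3; CP rank is at least every unfolding rank, so rank(T) ≥ 3.
In particular rank(T) ≥ 3 > 1, so T is not rank-1.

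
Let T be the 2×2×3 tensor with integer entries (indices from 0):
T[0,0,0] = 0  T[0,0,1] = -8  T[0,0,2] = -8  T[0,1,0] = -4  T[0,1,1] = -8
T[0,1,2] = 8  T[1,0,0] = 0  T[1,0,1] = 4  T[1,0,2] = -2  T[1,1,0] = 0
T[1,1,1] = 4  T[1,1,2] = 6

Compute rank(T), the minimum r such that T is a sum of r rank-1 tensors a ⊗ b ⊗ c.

3

Lower bound: the mode-3 unfolding of T (rows indexed by k, columns by (i,j) = (0,0), (0,1), (1,0), (1,1)) is [[0, -4, 0, 0], [-8, -8, 4, 4], [-8, 8, -2, 6]].
There the 3×3 minor on rows k ∈ {0, 1, 2}, columns (i,j) ∈ {(0,0), (0,1), (1,0)} is det [[0, -4, 0], [-8, -8, 4], [-8, 8, -2]] = 192 ≠ 0, so this unfolding has rank ≥ 3; CP rank is at least every unfolding rank, so rank(T) ≥ 3. (Unfolding ranks only ever bound the CP rank from below — rank(T) can be strictly larger than all of them — so the matching upper bound has to come from an explicit 3-term decomposition.)
Upper bound: T is a sum of 3 rank-1 terms, T = (1, 0) ⊗ (0, 1) ⊗ (-4, 0, 8) + (1, 1) ⊗ (1, -1) ⊗ (0, 0, -4) + (2, -1) ⊗ (1, 1) ⊗ (0, -4, -2) (written with every a and b primitive with positive leading entry and the scale carried by c; CP decompositions are not unique, and this one is verified by expanding entrywise), so rank(T) ≤ 3.
These bounds meet, so rank(T) = 3.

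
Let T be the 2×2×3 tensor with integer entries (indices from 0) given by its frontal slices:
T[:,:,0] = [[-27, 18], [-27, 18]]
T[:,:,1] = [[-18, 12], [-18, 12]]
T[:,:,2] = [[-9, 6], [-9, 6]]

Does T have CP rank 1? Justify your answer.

If T = a ⊗ b ⊗ c then every fibre of T is a multiple of the corresponding factor, so read the factors off the fibres through the nonzero entry T[0,0,0] = -27.
The mode-1 fibre T[:,0,0] = [-27, -27] gives a = [1, 1] (primitive direction); the mode-2 fibre T[0,:,0] = [-27, 18] gives b = [3, -2]; then c[k] = T[0,0,k] / (a[0]·b[0]) = [-27, -18, -9] / 3 = [-9, -6, -3].
Expanding [1, 1] ⊗ [3, -2] ⊗ [-9, -6, -3] reproduces all 12 entries of T, so T = [1, 1] ⊗ [3, -2] ⊗ [-9, -6, -3] and rank(T) ≤ 1.
Equivalently every frontal slice T[:,:,k] is c[k] times the rank-1 matrix [1, 1] ⊗ [3, -2]. So T has rank 1 (it is nonzero).

Yes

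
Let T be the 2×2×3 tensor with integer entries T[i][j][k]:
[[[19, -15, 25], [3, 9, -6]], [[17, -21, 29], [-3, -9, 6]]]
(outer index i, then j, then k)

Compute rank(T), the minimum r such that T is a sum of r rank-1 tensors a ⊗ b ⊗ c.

2

Lower bound: the mode-3 unfolding of T (rows indexed by k, columns by (i,j) = (0,0), (0,1), (1,0), (1,1)) is [[19, 3, 17, -3], [-15, 9, -21, -9], [25, -6, 29, 6]].
There the 2×2 minor on rows k ∈ {0, 1}, columns (i,j) ∈ {(0,0), (0,1)} is det [[19, 3], [-15, 9]] = 216 ≠ 0, so this unfolding has rank ≥ 2; CP rank is at least every unfolding rank, so rank(T) ≥ 2. (Flattening ranks never certify an upper bound on CP rank; for that we must actually write T with 2 rank-1 terms.)
Upper bound — finding two terms. Write S_k = T[:,:,k] for the frontal slices: S₀ = [[19, 3], [17, -3]], S₁ = [[-15, 9], [-21, -9]], S₂ = [[25, -6], [29, 6]].
If T = a₁ ⊗ b₁ ⊗ c₁ + a₂ ⊗ b₂ ⊗ c₂ then each S_k = c₁[k]·a₁b₁ᵀ + c₂[k]·a₂b₂ᵀ. S₀ and S₁ are linearly independent, so a₁b₁ᵀ and a₂b₂ᵀ must span the same plane of matrices: they are the rank-1 matrices of the form x·S₀ + y·S₁.
det(x·S₀ + y·S₁) is −108·x² − 216·xy + 324·y² = (-108)·(x + 3·y)(x − y), vanishing at (x:y) = (3:-1) and (1:1).
M₁ = 3·S₀ − S₁ = [[72, 0], [72, 0]] = 72·[1, 1][1, 0]ᵀ and M₂ = S₀ + S₁ = [[4, 12], [-4, -12]] = 4·[1, -1][1, 3]ᵀ, so take a₁ = [1, 1], b₁ = [1, 0], a₂ = [1, -1], b₂ = [1, 3].
Each slice is an integer combination of E₁ = a₁b₁ᵀ and E₂ = a₂b₂ᵀ: S₀ = 18·E₁ + E₂, S₁ = −18·E₁ + 3·E₂, S₂ = 27·E₁ − 2·E₂; reading off coefficients, c₁ = [18, -18, 27] and c₂ = [1, 3, -2].
Hence T = [1, 1] ⊗ [1, 0] ⊗ [18, -18, 27] + [1, -1] ⊗ [1, 3] ⊗ [1, 3, -2], so rank(T) ≤ 2.
These bounds meet, so rank(T) = 2.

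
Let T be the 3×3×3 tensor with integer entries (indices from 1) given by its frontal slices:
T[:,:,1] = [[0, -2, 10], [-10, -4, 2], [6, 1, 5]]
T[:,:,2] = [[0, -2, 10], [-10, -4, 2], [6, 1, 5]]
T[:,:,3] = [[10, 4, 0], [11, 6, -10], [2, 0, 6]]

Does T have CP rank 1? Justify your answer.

No

The mode-2 unfolding of T (rows indexed by j, columns by (i,k) = (1,1), (1,2), (1,3), (2,1), (2,2), (2,3), (3,1), (3,2), (3,3)) is [[0, 0, 10, -10, -10, 11, 6, 6, 2], [-2, -2, 4, -4, -4, 6, 1, 1, 0], [10, 10, 0, 2, 2, -10, 5, 5, 6]].
There the 3×3 minor on rows j ∈ {1, 2, 3}, columns (i,k) ∈ {(1,1), (1,3), (2,1)} is det [[0, 10, -10], [-2, 4, -4], [10, 0, 2]] = 40 ≠ 0, so this unfolding has rank ≥ 3; CP rank is at least every unfolding rank, so rank(T) ≥ 3.
In particular rank(T) ≥ 3 > 1, so T is not rank-1.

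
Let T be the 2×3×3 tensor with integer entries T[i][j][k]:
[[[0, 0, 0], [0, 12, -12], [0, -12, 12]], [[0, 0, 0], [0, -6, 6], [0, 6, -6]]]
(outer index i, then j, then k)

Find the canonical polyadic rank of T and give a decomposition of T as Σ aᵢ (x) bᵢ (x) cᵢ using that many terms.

rank(T) = 1

Lower bound: T ≠ 0 (e.g. T[0,1,1] = 12), so rank(T) ≥ 1.
Upper bound: the mode-1 fibre T[:,1,1] = [12, -6] gives a = (2, -1) (primitive direction); the mode-2 fibre T[0,:,1] = [0, 12, -12] gives b = (0, 1, -1); then c[k] = T[0,1,k] / (a[0]·b[1]) = [0, 12, -12] / 2 = (0, 6, -6).
Expanding (2, -1) (x) (0, 1, -1) (x) (0, 6, -6) reproduces all 18 entries of T, so T = (2, -1) (x) (0, 1, -1) (x) (0, 6, -6) and rank(T) ≤ 1.
These bounds meet, so rank(T) = 1.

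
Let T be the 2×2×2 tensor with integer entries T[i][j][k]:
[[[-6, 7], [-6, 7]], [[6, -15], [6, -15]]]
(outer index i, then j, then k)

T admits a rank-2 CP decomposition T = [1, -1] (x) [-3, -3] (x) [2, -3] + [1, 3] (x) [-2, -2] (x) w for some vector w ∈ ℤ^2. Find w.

Subtract the known terms from T to get the rank-1 residual R = [1, 3] (x) [-2, -2] (x) w, so R[i,j,k] = a[i]·b[j]·w[k]. Pick indices with nonzero a[0]·b[0] = (1)·(-2) = -2. Only the fibre through (0,0,·) is needed: R[0,0,:] = T[0,0,:] − Σₗ aₗ[0]bₗ[0]cₗ = [-6, 7] − (1)·(-3)·[2, -3] = [0, -2]. Then w[k] = R[0,0,k] / -2 for each k, giving w = [0, -2] / -2 = [0, 1].

w = [0, 1]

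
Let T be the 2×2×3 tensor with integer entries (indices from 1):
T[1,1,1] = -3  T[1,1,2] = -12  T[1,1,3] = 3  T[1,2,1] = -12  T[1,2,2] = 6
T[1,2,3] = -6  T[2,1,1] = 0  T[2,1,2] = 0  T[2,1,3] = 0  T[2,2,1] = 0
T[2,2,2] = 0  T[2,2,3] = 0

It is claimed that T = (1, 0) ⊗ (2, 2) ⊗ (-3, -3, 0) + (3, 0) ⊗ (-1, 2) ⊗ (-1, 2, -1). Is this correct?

Reconstruct entrywise from the claimed factors. For example, T[2,2,1] = 0 and Σₗ aₗ[2]bₗ[2]cₗ[1] = (0)·(2)·(-3) + (0)·(2)·(-1) = 0; checking all 12 entries, every one matches. The claim holds.

Yes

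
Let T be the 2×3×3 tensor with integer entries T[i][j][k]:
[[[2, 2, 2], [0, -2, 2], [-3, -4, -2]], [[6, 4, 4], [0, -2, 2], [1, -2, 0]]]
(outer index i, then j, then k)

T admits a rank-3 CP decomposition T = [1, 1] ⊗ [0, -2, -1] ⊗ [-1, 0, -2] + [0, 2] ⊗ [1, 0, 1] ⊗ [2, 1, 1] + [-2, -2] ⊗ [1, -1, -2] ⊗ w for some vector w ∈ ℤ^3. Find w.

w = [-1, -1, -1]

Subtract the known terms from T to get the rank-1 residual R = [-2, -2] ⊗ [1, -1, -2] ⊗ w, so R[i,j,k] = a[i]·b[j]·w[k]. Pick indices with nonzero a[0]·b[0] = (-2)·(1) = -2. Only the fibre through (0,0,·) is needed: R[0,0,:] = T[0,0,:] − Σₗ aₗ[0]bₗ[0]cₗ = [2, 2, 2] − (1)·(0)·[-1, 0, -2] − (0)·(1)·[2, 1, 1] = [2, 2, 2]. Then w[k] = R[0,0,k] / -2 for each k, giving w = [2, 2, 2] / -2 = [-1, -1, -1].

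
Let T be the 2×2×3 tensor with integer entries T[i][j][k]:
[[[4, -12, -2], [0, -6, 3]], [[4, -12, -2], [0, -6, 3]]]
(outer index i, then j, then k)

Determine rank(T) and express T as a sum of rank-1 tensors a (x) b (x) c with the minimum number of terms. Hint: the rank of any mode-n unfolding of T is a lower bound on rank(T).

Lower bound: the mode-2 unfolding of T (rows indexed by j, columns by (i,k) = (0,0), (0,1), (0,2), (1,0), (1,1), (1,2)) is [[4, -12, -2, 4, -12, -2], [0, -6, 3, 0, -6, 3]].
There the 2×2 minor on rows j ∈ {0, 1}, columns (i,k) ∈ {(0,0), (0,1)} is det [[4, -12], [0, -6]] = -24 ≠ 0, so this unfolding has rank ≥ 2; CP rank is at least every unfolding rank, so rank(T) ≥ 2. (This is only a lower bound: in general the CP rank may exceed every unfolding rank, so we still need to exhibit 2 rank-1 terms summing to T.)
Upper bound — finding two terms. Every mode-1 slice of T is a multiple of one matrix: T[i,:,:] = a[i]·M with a = [1, 1] and M = [[4, -12, -2], [0, -6, 3]] (rows indexed by j, columns by k). So it suffices to write M as a sum of two rank-1 matrices.
Splitting M by its rows (j = 0, 1), M = [1, 0][4, -12, -2]ᵀ + [0, 1][0, -6, 3]ᵀ.
Hence T = [1, 1] (x) [1, 0] (x) [4, -12, -2] + [1, 1] (x) [0, 1] (x) [0, -6, 3], so rank(T) ≤ 2.
These bounds meet, so rank(T) = 2.

rank(T) = 2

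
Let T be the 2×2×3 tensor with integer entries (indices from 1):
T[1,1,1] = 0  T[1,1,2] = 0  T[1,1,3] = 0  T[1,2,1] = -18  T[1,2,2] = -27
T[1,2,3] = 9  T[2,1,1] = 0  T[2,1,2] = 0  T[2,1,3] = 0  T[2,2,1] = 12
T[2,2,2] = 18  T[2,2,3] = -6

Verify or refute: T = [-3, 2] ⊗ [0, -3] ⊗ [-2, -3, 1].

Reconstruct entrywise from the claimed factors. For example, T[1,2,1] = -18 and Σₗ aₗ[1]bₗ[2]cₗ[1] = (-3)·(-3)·(-2) = -18; checking all 12 entries, every one matches. The claim holds.

Yes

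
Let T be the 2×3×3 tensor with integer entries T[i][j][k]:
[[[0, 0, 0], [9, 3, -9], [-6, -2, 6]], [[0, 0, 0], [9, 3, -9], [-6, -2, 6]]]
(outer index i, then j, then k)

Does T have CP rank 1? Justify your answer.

Yes

If T = a ⊗ b ⊗ c then every fibre of T is a multiple of the corresponding factor, so read the factors off the fibres through the nonzero entry T[0,1,0] = 9.
The mode-1 fibre T[:,1,0] = [9, 9] gives a = [1, 1] (primitive direction); the mode-2 fibre T[0,:,0] = [0, 9, -6] gives b = [0, 3, -2]; then c[k] = T[0,1,k] / (a[0]·b[1]) = [9, 3, -9] / 3 = [3, 1, -3].
Expanding [1, 1] ⊗ [0, 3, -2] ⊗ [3, 1, -3] reproduces all 18 entries of T, so T = [1, 1] ⊗ [0, 3, -2] ⊗ [3, 1, -3] and rank(T) ≤ 1.
Equivalently every frontal slice T[:,:,k] is c[k] times the rank-1 matrix [1, 1] ⊗ [0, 3, -2]. So T has rank 1 (it is nonzero).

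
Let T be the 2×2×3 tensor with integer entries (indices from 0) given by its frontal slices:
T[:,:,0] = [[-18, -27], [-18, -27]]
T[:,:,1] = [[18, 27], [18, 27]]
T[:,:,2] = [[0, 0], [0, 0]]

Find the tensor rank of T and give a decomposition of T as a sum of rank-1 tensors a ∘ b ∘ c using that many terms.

rank(T) = 1

Lower bound: T ≠ 0 (e.g. T[0,0,0] = -18), so rank(T) ≥ 1.
Upper bound: if T = a ∘ b ∘ c then every fibre of T is a multiple of the corresponding factor, so read the factors off the fibres through the nonzero entry T[0,0,0] = -18.
The mode-1 fibre T[:,0,0] = [-18, -18] gives a = [1, 1] (primitive direction); the mode-2 fibre T[0,:,0] = [-18, -27] gives b = [2, 3]; then c[k] = T[0,0,k] / (a[0]·b[0]) = [-18, 18, 0] / 2 = [-9, 9, 0].
Expanding [1, 1] ∘ [2, 3] ∘ [-9, 9, 0] reproduces all 12 entries of T, so T = [1, 1] ∘ [2, 3] ∘ [-9, 9, 0] and rank(T) ≤ 1.
These bounds meet, so rank(T) = 1.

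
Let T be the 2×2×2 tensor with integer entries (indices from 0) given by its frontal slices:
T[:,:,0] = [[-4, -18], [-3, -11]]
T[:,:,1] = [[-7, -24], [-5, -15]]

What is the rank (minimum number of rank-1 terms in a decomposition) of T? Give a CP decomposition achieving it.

Lower bound: the mode-3 unfolding of T (rows indexed by k, columns by (i,j) = (0,0), (0,1), (1,0), (1,1)) is [[-4, -18, -3, -11], [-7, -24, -5, -15]].
There the 2×2 minor on rows k ∈ {0, 1}, columns (i,j) ∈ {(0,0), (0,1)} is det [[-4, -18], [-7, -24]] = -30 ≠ 0, so this unfolding has rank ≥ 2; CP rank is at least every unfolding rank, so rank(T) ≥ 2. (Unfolding ranks only ever bound the CP rank from below — rank(T) can be strictly larger than all of them — so the matching upper bound has to come from an explicit 2-term decomposition.)
Upper bound — finding two terms. Write S_k = T[:,:,k] for the frontal slices: S₀ = [[-4, -18], [-3, -11]], S₁ = [[-7, -24], [-5, -15]].
If T = a₁ ⊗ b₁ ⊗ c₁ + a₂ ⊗ b₂ ⊗ c₂ then each S_k = c₁[k]·a₁b₁ᵀ + c₂[k]·a₂b₂ᵀ. S₀ and S₁ are linearly independent, so a₁b₁ᵀ and a₂b₂ᵀ must span the same plane of matrices: they are the rank-1 matrices of the form x·S₀ + y·S₁.
det(x·S₀ + y·S₁) is −10·x² − 25·xy − 15·y² = (-5)·(2·x + 3·y)(x + y), vanishing at (x:y) = (3:-2) and (1:-1).
M₁ = 3·S₀ − 2·S₁ = [[2, -6], [1, -3]] = (2, 1)(1, -3)ᵀ and M₂ = S₀ − S₁ = [[3, 6], [2, 4]] = (3, 2)(1, 2)ᵀ, so take a₁ = (2, 1), b₁ = (1, -3), a₂ = (3, 2), b₂ = (1, 2).
Each slice is an integer combination of E₁ = a₁b₁ᵀ and E₂ = a₂b₂ᵀ: S₀ = E₁ − 2·E₂, S₁ = E₁ − 3·E₂; reading off coefficients, c₁ = (1, 1) and c₂ = (-2, -3).
Hence T = (2, 1) ⊗ (1, -3) ⊗ (1, 1) + (3, 2) ⊗ (1, 2) ⊗ (-2, -3), so rank(T) ≤ 2.
These bounds meet, so rank(T) = 2.

rank(T) = 2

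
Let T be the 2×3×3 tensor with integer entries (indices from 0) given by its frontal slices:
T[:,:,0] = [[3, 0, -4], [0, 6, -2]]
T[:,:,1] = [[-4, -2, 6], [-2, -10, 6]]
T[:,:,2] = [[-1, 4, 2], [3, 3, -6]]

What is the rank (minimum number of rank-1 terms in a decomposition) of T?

3

Lower bound: the mode-3 unfolding of T (rows indexed by k, columns by (i,j) = (0,0), (0,1), (0,2), (1,0), (1,1), (1,2)) is [[3, 0, -4, 0, 6, -2], [-4, -2, 6, -2, -10, 6], [-1, 4, 2, 3, 3, -6]].
There the 3×3 minor on rows k ∈ {0, 1, 2}, columns (i,j) ∈ {(0,0), (0,1), (0,2)} is det [[3, 0, -4], [-4, -2, 6], [-1, 4, 2]] = -12 ≠ 0, so this unfolding has rank ≥ 3; CP rank is at least every unfolding rank, so rank(T) ≥ 3. (Flattening ranks never certify an upper bound on CP rank; for that we must actually write T with 3 rank-1 terms.)
Upper bound: T is a sum of 3 rank-1 terms, T = [1, -1] ⊗ [1, -1, -1] ⊗ [2, -2, 0] + [1, 2] ⊗ [1, 2, -2] ⊗ [1, -2, 1] + [2, -1] ⊗ [1, -1, -2] ⊗ [0, 0, -1] (one valid choice — decompositions are not unique — normalised so each a, b is primitive with positive first nonzero entry; check it by expanding all entries), so rank(T) ≤ 3.
These bounds meet, so rank(T) = 3.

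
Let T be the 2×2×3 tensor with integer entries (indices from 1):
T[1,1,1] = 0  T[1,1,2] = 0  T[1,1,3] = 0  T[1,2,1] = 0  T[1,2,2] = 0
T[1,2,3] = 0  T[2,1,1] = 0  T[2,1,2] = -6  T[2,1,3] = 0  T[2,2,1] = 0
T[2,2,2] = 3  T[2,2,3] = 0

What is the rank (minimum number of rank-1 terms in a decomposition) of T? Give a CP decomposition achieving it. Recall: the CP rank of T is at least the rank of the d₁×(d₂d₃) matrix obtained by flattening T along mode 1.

rank(T) = 1

Lower bound: T ≠ 0 (e.g. T[2,1,2] = -6), so rank(T) ≥ 1.
Upper bound: if T = a (x) b (x) c then every fibre of T is a multiple of the corresponding factor, so read the factors off the fibres through the nonzero entry T[2,1,2] = -6.
The mode-1 fibre T[:,1,2] = [0, -6] gives a = [0, 1] (primitive direction); the mode-2 fibre T[2,:,2] = [-6, 3] gives b = [2, -1]; then c[k] = T[2,1,k] / (a[2]·b[1]) = [0, -6, 0] / 2 = [0, -3, 0].
Expanding [0, 1] (x) [2, -1] (x) [0, -3, 0] reproduces all 12 entries of T, so T = [0, 1] (x) [2, -1] (x) [0, -3, 0] and rank(T) ≤ 1.
These bounds meet, so rank(T) = 1.
Check entry T[1,2,3] = 0: (0)·(-1)·(0) = 0.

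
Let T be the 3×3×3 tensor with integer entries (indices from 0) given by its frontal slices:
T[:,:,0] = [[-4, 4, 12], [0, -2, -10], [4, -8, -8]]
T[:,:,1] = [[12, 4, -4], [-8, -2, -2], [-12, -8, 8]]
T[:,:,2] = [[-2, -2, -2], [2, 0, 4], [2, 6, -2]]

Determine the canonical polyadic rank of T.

Lower bound: the mode-2 unfolding of T (rows indexed by j, columns by (i,k) = (0,0), (0,1), (0,2), (1,0), (1,1), (1,2), (2,0), (2,1), (2,2)) is [[-4, 12, -2, 0, -8, 2, 4, -12, 2], [4, 4, -2, -2, -2, 0, -8, -8, 6], [12, -4, -2, -10, -2, 4, -8, 8, -2]].
There the 3×3 minor on rows j ∈ {0, 1, 2}, columns (i,k) ∈ {(0,0), (0,1), (1,0)} is det [[-4, 12, 0], [4, 4, -2], [12, -4, -10]] = 384 ≠ 0, so this unfolding has rank ≥ 3; CP rank is at least every unfolding rank, so rank(T) ≥ 3. (Unfolding ranks only ever bound the CP rank from below — rank(T) can be strictly larger than all of them — so the matching upper bound has to come from an explicit 3-term decomposition.)
Upper bound: T is a sum of 3 rank-1 terms, T = [0, 1, -2] ⊗ [0, 1, -1] ⊗ [2, 2, -2] + [1, -1, -1] ⊗ [1, 1, 1] ⊗ [4, 4, -2] + [2, -1, -2] ⊗ [1, 0, -1] ⊗ [-4, 4, 0] (one valid choice — decompositions are not unique — normalised so each a, b is primitive with positive first nonzero entry; check it by expanding all entries), so rank(T) ≤ 3.
These bounds meet, so rank(T) = 3.
Check entry T[2,1,1] = -8: (-2)·(1)·(2) + (-1)·(1)·(4) + (-2)·(0)·(4) = -8.

3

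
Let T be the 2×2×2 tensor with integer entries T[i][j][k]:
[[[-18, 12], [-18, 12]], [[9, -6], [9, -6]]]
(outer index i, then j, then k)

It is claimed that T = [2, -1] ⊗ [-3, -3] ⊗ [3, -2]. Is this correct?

Reconstruct entrywise from the claimed factors. For example, T[1,0,1] = -6 and Σₗ aₗ[1]bₗ[0]cₗ[1] = (-1)·(-3)·(-2) = -6; checking all 8 entries, every one matches. The claim holds.

Yes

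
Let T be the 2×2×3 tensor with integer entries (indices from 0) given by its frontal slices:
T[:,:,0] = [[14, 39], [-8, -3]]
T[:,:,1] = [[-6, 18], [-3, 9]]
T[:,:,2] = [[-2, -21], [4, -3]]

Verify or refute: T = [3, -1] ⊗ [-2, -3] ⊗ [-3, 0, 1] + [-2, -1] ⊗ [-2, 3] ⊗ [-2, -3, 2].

No

Reconstruct entry (0,0,0) from the claimed factors: Σₗ aₗ[0]bₗ[0]cₗ[0] = (3)·(-2)·(-3) + (-2)·(-2)·(-2) = 10, but T[0,0,0] = 14. The claim is false.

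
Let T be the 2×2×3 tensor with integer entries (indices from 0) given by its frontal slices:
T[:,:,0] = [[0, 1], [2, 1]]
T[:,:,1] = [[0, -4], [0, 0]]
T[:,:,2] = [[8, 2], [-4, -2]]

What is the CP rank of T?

Lower bound: the mode-3 unfolding of T (rows indexed by k, columns by (i,j) = (0,0), (0,1), (1,0), (1,1)) is [[0, 1, 2, 1], [0, -4, 0, 0], [8, 2, -4, -2]].
There the 3×3 minor on rows k ∈ {0, 1, 2}, columns (i,j) ∈ {(0,0), (0,1), (1,0)} is det [[0, 1, 2], [0, -4, 0], [8, 2, -4]] = 64 ≠ 0, so this unfolding has rank ≥ 3; CP rank is at least every unfolding rank, so rank(T) ≥ 3. (Flattening ranks never certify an upper bound on CP rank; for that we must actually write T with 3 rank-1 terms.)
Upper bound: T is a sum of 3 rank-1 terms, T = [1, -1] ⊗ [2, 1] ⊗ [-1, 0, 2] + [1, 0] ⊗ [1, -1] ⊗ [0, 2, 2] + [1, 0] ⊗ [1, 1] ⊗ [2, -2, 2] (one valid choice — decompositions are not unique — normalised so each a, b is primitive with positive first nonzero entry; check it by expanding all entries), so rank(T) ≤ 3.
These bounds meet, so rank(T) = 3.

3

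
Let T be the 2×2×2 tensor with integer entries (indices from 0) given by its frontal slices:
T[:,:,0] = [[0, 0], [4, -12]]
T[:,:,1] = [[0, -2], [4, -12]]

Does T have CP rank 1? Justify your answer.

No

The mode-2 unfolding of T (rows indexed by j, columns by (i,k) = (0,0), (0,1), (1,0), (1,1)) is [[0, 0, 4, 4], [0, -2, -12, -12]].
There the 2×2 minor on rows j ∈ {0, 1}, columns (i,k) ∈ {(0,1), (1,0)} is det [[0, 4], [-2, -12]] = 8 ≠ 0, so this unfolding has rank ≥ 2; CP rank is at least every unfolding rank, so rank(T) ≥ 2.
In particular rank(T) ≥ 2 > 1, so T is not rank-1.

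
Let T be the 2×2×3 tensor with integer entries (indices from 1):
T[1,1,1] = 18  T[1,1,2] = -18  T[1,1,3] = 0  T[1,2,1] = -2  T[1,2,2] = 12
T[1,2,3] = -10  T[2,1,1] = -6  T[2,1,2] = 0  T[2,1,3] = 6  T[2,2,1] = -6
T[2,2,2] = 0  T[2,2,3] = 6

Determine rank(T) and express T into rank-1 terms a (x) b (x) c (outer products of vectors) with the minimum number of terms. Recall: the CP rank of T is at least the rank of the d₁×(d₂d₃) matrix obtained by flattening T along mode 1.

rank(T) = 2

Lower bound: in the mode-3 unfolding of T (rows indexed by k, columns by (i,j)) the 2×2 minor on rows k ∈ {1, 2}, columns (i,j) ∈ {(1,1), (1,2)} is det [[18, -2], [-18, 12]] = 180 ≠ 0, so that unfolding has rank ≥ 2 and hence rank(T) ≥ 2 (CP rank is at least every unfolding rank, though it can be larger).
Upper bound: with S_k = T[:,:,k], the two rank-1 terms a₁b₁ᵀ, a₂b₂ᵀ are the rank-1 members of the pencil x·S₁ + y·S₂.
det(x·S₁ + y·S₂) is −120·x² + 180·xy = (-60)·(2·x − 3·y)(x), vanishing at (x:y) = (3:2) and (0:1).
M₁ = 3·S₁ + 2·S₂ = [[18, 18], [-18, -18]] = 18·[1, -1][1, 1]ᵀ and M₂ = S₂ = [[-18, 12], [0, 0]] = (-6)·[1, 0][3, -2]ᵀ, so take a₁ = [1, -1], b₁ = [1, 1], a₂ = [1, 0], b₂ = [3, -2].
Each slice is an integer combination of E₁ = a₁b₁ᵀ and E₂ = a₂b₂ᵀ: S₁ = 6·E₁ + 4·E₂, S₂ = −6·E₂, S₃ = −6·E₁ + 2·E₂; reading off coefficients, c₁ = [6, 0, -6] and c₂ = [4, -6, 2].
Hence T = [1, -1] (x) [1, 1] (x) [6, 0, -6] + [1, 0] (x) [3, -2] (x) [4, -6, 2], so rank(T) ≤ 2.
These bounds meet, so rank(T) = 2.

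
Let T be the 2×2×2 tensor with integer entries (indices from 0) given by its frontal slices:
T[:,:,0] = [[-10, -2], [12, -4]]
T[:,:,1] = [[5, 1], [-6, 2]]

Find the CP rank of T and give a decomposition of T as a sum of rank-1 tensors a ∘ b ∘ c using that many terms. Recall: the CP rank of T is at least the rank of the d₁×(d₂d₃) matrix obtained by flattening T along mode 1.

rank(T) = 2

Lower bound: the mode-1 unfolding of T (rows indexed by i, columns by (j,k) = (0,0), (0,1), (1,0), (1,1)) is [[-10, 5, -2, 1], [12, -6, -4, 2]].
There the 2×2 minor on rows i ∈ {0, 1}, columns (j,k) ∈ {(0,0), (1,0)} is det [[-10, -2], [12, -4]] = 64 ≠ 0, so this unfolding has rank ≥ 2; CP rank is at least every unfolding rank, so rank(T) ≥ 2. (Unfolding ranks only ever bound the CP rank from below — rank(T) can be strictly larger than all of them — so the matching upper bound has to come from an explicit 2-term decomposition.)
Upper bound — finding two terms. Every mode-3 slice of T is a multiple of one matrix: T[:,:,k] = c[k]·M with c = (2, -1) and M = [[-5, -1], [6, -2]] (rows indexed by i, columns by j). So it suffices to write M as a sum of two rank-1 matrices.
Splitting M by its rows (i = 0, 1), M = (1, 0)(-5, -1)ᵀ + (0, 1)(6, -2)ᵀ.
Hence T = (1, 0) ∘ (-5, -1) ∘ (2, -1) + (0, 1) ∘ (6, -2) ∘ (2, -1), so rank(T) ≤ 2.
These bounds meet, so rank(T) = 2.
Check entry T[1,1,0] = -4: (0)·(-1)·(2) + (1)·(-2)·(2) = -4.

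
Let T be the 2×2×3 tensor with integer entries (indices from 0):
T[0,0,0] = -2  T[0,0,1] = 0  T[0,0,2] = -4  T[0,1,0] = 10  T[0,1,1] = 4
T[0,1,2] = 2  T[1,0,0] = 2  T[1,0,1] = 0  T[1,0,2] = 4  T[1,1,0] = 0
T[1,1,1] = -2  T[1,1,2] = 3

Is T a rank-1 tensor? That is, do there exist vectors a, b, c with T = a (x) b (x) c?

The mode-3 unfolding of T (rows indexed by k, columns by (i,j) = (0,0), (0,1), (1,0), (1,1)) is [[-2, 10, 2, 0], [0, 4, 0, -2], [-4, 2, 4, 3]].
There the 3×3 minor on rows k ∈ {0, 1, 2}, columns (i,j) ∈ {(0,0), (0,1), (1,1)} is det [[-2, 10, 0], [0, 4, -2], [-4, 2, 3]] = 48 ≠ 0, so this unfolding has rank ≥ 3; CP rank is at least every unfolding rank, so rank(T) ≥ 3.
In particular rank(T) ≥ 3 > 1, so T is not rank-1.

No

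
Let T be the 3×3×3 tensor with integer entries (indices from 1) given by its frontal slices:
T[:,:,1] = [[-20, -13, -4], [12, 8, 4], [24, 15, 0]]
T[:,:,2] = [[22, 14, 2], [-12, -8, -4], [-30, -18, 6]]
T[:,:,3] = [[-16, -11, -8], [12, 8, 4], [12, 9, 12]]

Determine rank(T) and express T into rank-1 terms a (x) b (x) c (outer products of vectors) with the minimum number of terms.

rank(T) = 2

Lower bound: the mode-2 unfolding of T (rows indexed by j, columns by (i,k) = (1,1), (1,2), (1,3), (2,1), (2,2), (2,3), (3,1), (3,2), (3,3)) is [[-20, 22, -16, 12, -12, 12, 24, -30, 12], [-13, 14, -11, 8, -8, 8, 15, -18, 9], [-4, 2, -8, 4, -4, 4, 0, 6, 12]].
There the 2×2 minor on rows j ∈ {1, 2}, columns (i,k) ∈ {(1,1), (1,2)} is det [[-20, 22], [-13, 14]] = 6 ≠ 0, so this unfolding has rank ≥ 2; CP rank is at least every unfolding rank, so rank(T) ≥ 2. (Flattening ranks never certify an upper bound on CP rank; for that we must actually write T with 2 rank-1 terms.)
Upper bound — finding two terms. Write S_k = T[:,:,k] for the frontal slices: S₁ = [[-20, -13, -4], [12, 8, 4], [24, 15, 0]], S₂ = [[22, 14, 2], [-12, -8, -4], [-30, -18, 6]], S₃ = [[-16, -11, -8], [12, 8, 4], [12, 9, 12]].
If T = a₁ (x) b₁ (x) c₁ + a₂ (x) b₂ (x) c₂ then each S_k = c₁[k]·a₁b₁ᵀ + c₂[k]·a₂b₂ᵀ. S₁ and S₂ are linearly independent, so a₁b₁ᵀ and a₂b₂ᵀ must span the same plane of matrices: they are the rank-1 matrices of the form x·S₁ + y·S₂.
The 2×2 minor of x·S₁ + y·S₂ on rows {1,2}, columns {1,2} is −4·x² + 12·xy − 8·y² = (-4)·(x − 2·y)(x − y), vanishing at (x:y) = (2:1) and (1:1).
M₁ = 2·S₁ + S₂ = [[-18, -12, -6], [12, 8, 4], [18, 12, 6]] = (-2)·[3, -2, -3][3, 2, 1]ᵀ and M₂ = S₁ + S₂ = [[2, 1, -2], [0, 0, 0], [-6, -3, 6]] = [1, 0, -3][2, 1, -2]ᵀ, so take a₁ = [3, -2, -3], b₁ = [3, 2, 1], a₂ = [1, 0, -3], b₂ = [2, 1, -2].
Each slice is an integer combination of E₁ = a₁b₁ᵀ and E₂ = a₂b₂ᵀ: S₁ = −2·E₁ − E₂, S₂ = 2·E₁ + 2·E₂, S₃ = −2·E₁ + E₂; reading off coefficients, c₁ = [-2, 2, -2] and c₂ = [-1, 2, 1].
Hence T = [3, -2, -3] (x) [3, 2, 1] (x) [-2, 2, -2] + [1, 0, -3] (x) [2, 1, -2] (x) [-1, 2, 1], so rank(T) ≤ 2.
These bounds meet, so rank(T) = 2.
Check entry T[1,3,1] = -4: (3)·(1)·(-2) + (1)·(-2)·(-1) = -4.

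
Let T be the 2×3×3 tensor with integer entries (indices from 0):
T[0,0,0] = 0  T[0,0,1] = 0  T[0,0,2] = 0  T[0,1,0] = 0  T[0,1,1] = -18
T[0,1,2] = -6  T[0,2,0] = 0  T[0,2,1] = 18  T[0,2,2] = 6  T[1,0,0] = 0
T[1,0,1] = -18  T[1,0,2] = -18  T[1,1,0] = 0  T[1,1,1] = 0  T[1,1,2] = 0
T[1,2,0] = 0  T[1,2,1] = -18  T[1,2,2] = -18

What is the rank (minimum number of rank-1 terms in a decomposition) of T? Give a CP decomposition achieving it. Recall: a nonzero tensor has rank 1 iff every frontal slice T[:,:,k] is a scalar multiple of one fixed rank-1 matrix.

Lower bound: the mode-2 unfolding of T (rows indexed by j, columns by (i,k) = (0,0), (0,1), (0,2), (1,0), (1,1), (1,2)) is [[0, 0, 0, 0, -18, -18], [0, -18, -6, 0, 0, 0], [0, 18, 6, 0, -18, -18]].
There the 2×2 minor on rows j ∈ {0, 1}, columns (i,k) ∈ {(0,1), (1,1)} is det [[0, -18], [-18, 0]] = -324 ≠ 0, so this unfolding has rank ≥ 2; CP rank is at least every unfolding rank, so rank(T) ≥ 2. (This is only a lower bound: in general the CP rank may exceed every unfolding rank, so we still need to exhibit 2 rank-1 terms summing to T.)
Upper bound — finding two terms. Write S_k = T[:,:,k] for the frontal slices: S₀ = [[0, 0, 0], [0, 0, 0]], S₁ = [[0, -18, 18], [-18, 0, -18]], S₂ = [[0, -6, 6], [-18, 0, -18]].
If T = a₁ ⊗ b₁ ⊗ c₁ + a₂ ⊗ b₂ ⊗ c₂ then each S_k = c₁[k]·a₁b₁ᵀ + c₂[k]·a₂b₂ᵀ. S₁ and S₂ are linearly independent, so a₁b₁ᵀ and a₂b₂ᵀ must span the same plane of matrices: they are the rank-1 matrices of the form x·S₁ + y·S₂.
The 2×2 minor of x·S₁ + y·S₂ on rows {0,1}, columns {0,1} is −324·x² − 432·xy − 108·y² = (-108)·(x + y)(3·x + y), vanishing at (x:y) = (1:-1) and (1:-3).
M₁ = S₁ − S₂ = [[0, -12, 12], [0, 0, 0]] = (-12)·[1, 0][0, 1, -1]ᵀ and M₂ = S₁ − 3·S₂ = [[0, 0, 0], [36, 0, 36]] = 36·[0, 1][1, 0, 1]ᵀ, so take a₁ = [1, 0], b₁ = [0, 1, -1], a₂ = [0, 1], b₂ = [1, 0, 1].
Each slice is an integer combination of E₁ = a₁b₁ᵀ and E₂ = a₂b₂ᵀ: S₀ = 0, S₁ = −18·E₁ − 18·E₂, S₂ = −6·E₁ − 18·E₂; reading off coefficients, c₁ = [0, -18, -6] and c₂ = [0, -18, -18].
Hence T = [1, 0] ⊗ [0, 1, -1] ⊗ [0, -18, -6] + [0, 1] ⊗ [1, 0, 1] ⊗ [0, -18, -18], so rank(T) ≤ 2.
These bounds meet, so rank(T) = 2.
Check entry T[0,2,0] = 0: (1)·(-1)·(0) + (0)·(1)·(0) = 0.

rank(T) = 2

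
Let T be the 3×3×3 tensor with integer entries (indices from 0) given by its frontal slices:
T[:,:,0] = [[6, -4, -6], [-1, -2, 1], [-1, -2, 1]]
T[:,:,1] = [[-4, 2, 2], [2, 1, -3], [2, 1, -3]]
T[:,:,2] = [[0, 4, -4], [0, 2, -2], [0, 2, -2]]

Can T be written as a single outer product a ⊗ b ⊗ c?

The mode-2 unfolding of T (rows indexed by j, columns by (i,k) = (0,0), (0,1), (0,2), (1,0), (1,1), (1,2), (2,0), (2,1), (2,2)) is [[6, -4, 0, -1, 2, 0, -1, 2, 0], [-4, 2, 4, -2, 1, 2, -2, 1, 2], [-6, 2, -4, 1, -3, -2, 1, -3, -2]].
There the 3×3 minor on rows j ∈ {0, 1, 2}, columns (i,k) ∈ {(0,0), (0,1), (0,2)} is det [[6, -4, 0], [-4, 2, 4], [-6, 2, -4]] = 64 ≠ 0, so this unfolding has rank ≥ 3; CP rank is at least every unfolding rank, so rank(T) ≥ 3.
In particular rank(T) ≥ 3 > 1, so T is not rank-1.

No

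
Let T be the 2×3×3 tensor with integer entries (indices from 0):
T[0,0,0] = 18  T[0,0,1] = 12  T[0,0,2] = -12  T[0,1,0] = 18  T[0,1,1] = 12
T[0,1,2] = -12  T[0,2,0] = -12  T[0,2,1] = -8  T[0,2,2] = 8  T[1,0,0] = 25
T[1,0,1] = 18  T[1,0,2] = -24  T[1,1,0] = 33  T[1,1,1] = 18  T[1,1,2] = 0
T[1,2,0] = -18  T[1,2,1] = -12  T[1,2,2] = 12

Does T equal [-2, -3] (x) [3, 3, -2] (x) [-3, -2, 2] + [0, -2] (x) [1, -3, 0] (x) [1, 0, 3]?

Reconstruct entrywise from the claimed factors. For example, T[0,2,0] = -12 and Σₗ aₗ[0]bₗ[2]cₗ[0] = (-2)·(-2)·(-3) + (0)·(0)·(1) = -12; checking all 18 entries, every one matches. The claim holds.

Yes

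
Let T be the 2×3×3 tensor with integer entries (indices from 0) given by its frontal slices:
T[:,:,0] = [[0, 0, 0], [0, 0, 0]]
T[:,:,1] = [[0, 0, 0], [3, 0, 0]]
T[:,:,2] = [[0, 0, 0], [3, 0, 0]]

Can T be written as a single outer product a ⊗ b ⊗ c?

The mode-1 fibre T[:,0,1] = [0, 3] gives a = [0, 1] (primitive direction); the mode-2 fibre T[1,:,1] = [3, 0, 0] gives b = [1, 0, 0]; then c[k] = T[1,0,k] / (a[1]·b[0]) = [0, 3, 3] / 1 = [0, 3, 3].
Expanding [0, 1] ⊗ [1, 0, 0] ⊗ [0, 3, 3] reproduces all 18 entries of T, so T = [0, 1] ⊗ [1, 0, 0] ⊗ [0, 3, 3] and rank(T) ≤ 1.
Equivalently every frontal slice T[:,:,k] is c[k] times the rank-1 matrix [0, 1] ⊗ [1, 0, 0]. So T has rank 1 (it is nonzero).

Yes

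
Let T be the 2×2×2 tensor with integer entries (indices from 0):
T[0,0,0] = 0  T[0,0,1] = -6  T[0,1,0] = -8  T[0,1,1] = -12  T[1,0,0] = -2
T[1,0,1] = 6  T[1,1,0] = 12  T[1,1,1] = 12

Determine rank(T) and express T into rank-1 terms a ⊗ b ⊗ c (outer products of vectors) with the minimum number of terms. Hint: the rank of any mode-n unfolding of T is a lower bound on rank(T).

Lower bound: the mode-2 unfolding of T (rows indexed by j, columns by (i,k) = (0,0), (0,1), (1,0), (1,1)) is [[0, -6, -2, 6], [-8, -12, 12, 12]].
There the 2×2 minor on rows j ∈ {0, 1}, columns (i,k) ∈ {(0,0), (0,1)} is det [[0, -6], [-8, -12]] = -48 ≠ 0, so this unfolding has rank ≥ 2; CP rank is at least every unfolding rank, so rank(T) ≥ 2. (Unfolding ranks only ever bound the CP rank from below — rank(T) can be strictly larger than all of them — so the matching upper bound has to come from an explicit 2-term decomposition.)
Upper bound — finding two terms. Write S_k = T[:,:,k] for the frontal slices: S₀ = [[0, -8], [-2, 12]], S₁ = [[-6, -12], [6, 12]].
If T = a₁ ⊗ b₁ ⊗ c₁ + a₂ ⊗ b₂ ⊗ c₂ then each S_k = c₁[k]·a₁b₁ᵀ + c₂[k]·a₂b₂ᵀ. S₀ and S₁ are linearly independent, so a₁b₁ᵀ and a₂b₂ᵀ must span the same plane of matrices: they are the rank-1 matrices of the form x·S₀ + y·S₁.
det(x·S₀ + y·S₁) is −16·x² − 48·xy = (-16)·(x + 3·y)(x), vanishing at (x:y) = (3:-1) and (0:1).
M₁ = 3·S₀ − S₁ = [[6, -12], [-12, 24]] = 6·[1, -2][1, -2]ᵀ and M₂ = S₁ = [[-6, -12], [6, 12]] = (-6)·[1, -1][1, 2]ᵀ, so take a₁ = [1, -2], b₁ = [1, -2], a₂ = [1, -1], b₂ = [1, 2].
Each slice is an integer combination of E₁ = a₁b₁ᵀ and E₂ = a₂b₂ᵀ: S₀ = 2·E₁ − 2·E₂, S₁ = −6·E₂; reading off coefficients, c₁ = [2, 0] and c₂ = [-2, -6].
Hence T = [1, -2] ⊗ [1, -2] ⊗ [2, 0] + [1, -1] ⊗ [1, 2] ⊗ [-2, -6], so rank(T) ≤ 2.
These bounds meet, so rank(T) = 2.

rank(T) = 2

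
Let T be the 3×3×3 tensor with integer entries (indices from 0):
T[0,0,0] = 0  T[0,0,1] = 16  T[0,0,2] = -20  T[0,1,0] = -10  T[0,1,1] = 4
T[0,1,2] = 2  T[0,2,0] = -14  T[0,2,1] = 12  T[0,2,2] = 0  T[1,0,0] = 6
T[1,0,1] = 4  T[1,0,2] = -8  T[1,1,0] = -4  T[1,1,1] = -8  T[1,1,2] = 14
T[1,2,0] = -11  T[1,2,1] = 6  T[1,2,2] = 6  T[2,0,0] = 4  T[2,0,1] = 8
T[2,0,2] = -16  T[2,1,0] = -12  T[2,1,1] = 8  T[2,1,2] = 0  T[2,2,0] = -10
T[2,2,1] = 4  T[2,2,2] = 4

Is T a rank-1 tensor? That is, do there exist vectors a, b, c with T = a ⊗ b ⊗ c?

No

The mode-3 unfolding of T (rows indexed by k, columns by (i,j) = (0,0), (0,1), (0,2), (1,0), (1,1), (1,2), (2,0), (2,1), (2,2)) is [[0, -10, -14, 6, -4, -11, 4, -12, -10], [16, 4, 12, 4, -8, 6, 8, 8, 4], [-20, 2, 0, -8, 14, 6, -16, 0, 4]].
There the 3×3 minor on rows k ∈ {0, 1, 2}, columns (i,j) ∈ {(0,0), (0,1), (0,2)} is det [[0, -10, -14], [16, 4, 12], [-20, 2, 0]] = 832 ≠ 0, so this unfolding has rank ≥ 3; CP rank is at least every unfolding rank, so rank(T) ≥ 3.
In particular rank(T) ≥ 3 > 1, so T is not rank-1.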